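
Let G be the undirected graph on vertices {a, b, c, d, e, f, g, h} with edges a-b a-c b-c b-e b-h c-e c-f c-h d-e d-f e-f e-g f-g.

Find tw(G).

2

A width-2 tree decomposition is:
Bags: B1 = {b, c, e}  B2 = {c, e, f}  B3 = {e, f, g}  B4 = {d, e, f}  B5 = {a, b, c}  B6 = {b, c, h}
Tree: B1–B2, B2–B3, B2–B4, B1–B5, B1–B6
Every bag has size at most 3, so the width is 3 − 1 = 2 and tw(G) ≤ 2. On the other hand G contains the 3-clique {d, e, f}. A clique must lie in a single bag of any decomposition, so no decomposition can have width below 2. Combining the bounds, tw(G) = 2.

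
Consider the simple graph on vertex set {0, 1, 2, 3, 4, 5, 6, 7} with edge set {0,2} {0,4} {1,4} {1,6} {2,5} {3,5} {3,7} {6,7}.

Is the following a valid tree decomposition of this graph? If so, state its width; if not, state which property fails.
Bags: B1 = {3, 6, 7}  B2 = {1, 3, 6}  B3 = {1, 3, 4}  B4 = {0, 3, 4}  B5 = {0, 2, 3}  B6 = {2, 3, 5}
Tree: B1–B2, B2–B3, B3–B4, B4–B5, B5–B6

Every vertex of G appears in some bag (union = {0, 1, 2, 3, 4, 5, 6, 7}); every edge is covered by a bag; and for each vertex v the set of bags containing v is connected in the bag tree. The decomposition is therefore valid. The largest bag has 3 vertices, so the width is 2.

Yes; width 2.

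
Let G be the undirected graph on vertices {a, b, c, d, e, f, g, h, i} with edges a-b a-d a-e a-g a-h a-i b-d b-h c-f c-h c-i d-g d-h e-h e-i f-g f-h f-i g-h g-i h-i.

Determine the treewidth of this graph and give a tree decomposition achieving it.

Treewidth 3.
One such decomposition:
Bags: B1 = {c, f, h, i}  B2 = {f, g, h, i}  B3 = {a, g, h, i}  B4 = {a, d, g, h}  B5 = {a, e, h, i}  B6 = {a, b, d, h}
Tree: B1–B2, B2–B3, B3–B4, B3–B5, B4–B6

Every bag has size at most 4, so the width is 4 − 1 = 3 and tw(G) ≤ 3. Conversely, {a, d, g, h} is a clique of size 4, and the vertices of any clique must share a bag in every tree decomposition; so some bag has ≥ 4 vertices and tw(G) ≥ 3. The upper and lower bounds meet at 3, so that is the treewidth.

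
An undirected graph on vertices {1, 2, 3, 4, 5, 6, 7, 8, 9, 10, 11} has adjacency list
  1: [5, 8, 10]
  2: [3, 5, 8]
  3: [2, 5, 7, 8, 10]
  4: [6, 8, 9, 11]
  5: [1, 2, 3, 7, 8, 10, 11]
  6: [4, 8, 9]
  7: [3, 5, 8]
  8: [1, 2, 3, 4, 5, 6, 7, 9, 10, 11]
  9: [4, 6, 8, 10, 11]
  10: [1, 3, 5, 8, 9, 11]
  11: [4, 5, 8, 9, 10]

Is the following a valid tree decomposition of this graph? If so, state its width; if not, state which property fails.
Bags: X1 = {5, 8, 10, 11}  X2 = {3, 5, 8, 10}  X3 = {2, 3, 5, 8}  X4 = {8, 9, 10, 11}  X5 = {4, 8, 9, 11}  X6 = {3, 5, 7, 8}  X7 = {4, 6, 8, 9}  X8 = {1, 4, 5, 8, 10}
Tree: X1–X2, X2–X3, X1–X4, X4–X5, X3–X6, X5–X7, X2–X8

A tree decomposition must satisfy three properties: every vertex lies in some bag; for every edge, both endpoints lie together in some bag; and for every vertex, the bags containing it form a connected subtree. Here bags containing vertex 4 are not connected in the tree, so the decomposition is invalid.

No — bags containing vertex 4 are not connected in the tree.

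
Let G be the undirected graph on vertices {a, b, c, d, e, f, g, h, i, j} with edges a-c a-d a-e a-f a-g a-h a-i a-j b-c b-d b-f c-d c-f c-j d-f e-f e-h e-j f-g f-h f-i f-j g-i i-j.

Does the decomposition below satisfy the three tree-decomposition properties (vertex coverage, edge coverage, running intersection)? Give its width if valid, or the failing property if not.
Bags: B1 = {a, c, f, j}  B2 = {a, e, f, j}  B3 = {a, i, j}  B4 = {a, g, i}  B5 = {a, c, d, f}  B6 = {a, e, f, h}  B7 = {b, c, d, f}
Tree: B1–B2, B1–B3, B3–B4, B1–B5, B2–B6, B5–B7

No — edge (f,i) lies in no bag.

A tree decomposition must satisfy three properties: every vertex lies in some bag; for every edge, both endpoints lie together in some bag; and for every vertex, the bags containing it form a connected subtree. Here edge (f,i) lies in no bag, so the decomposition is invalid.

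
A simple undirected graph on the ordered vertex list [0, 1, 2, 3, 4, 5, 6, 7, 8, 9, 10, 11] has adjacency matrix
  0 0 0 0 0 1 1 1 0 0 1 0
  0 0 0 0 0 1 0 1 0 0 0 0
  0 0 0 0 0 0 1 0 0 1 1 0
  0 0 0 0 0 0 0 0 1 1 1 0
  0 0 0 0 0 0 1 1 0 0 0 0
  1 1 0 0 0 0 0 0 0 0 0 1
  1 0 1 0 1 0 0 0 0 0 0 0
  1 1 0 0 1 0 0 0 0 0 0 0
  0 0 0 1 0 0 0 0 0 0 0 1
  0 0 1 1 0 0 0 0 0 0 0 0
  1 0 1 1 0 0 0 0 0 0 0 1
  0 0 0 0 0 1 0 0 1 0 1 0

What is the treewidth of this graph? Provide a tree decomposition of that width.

Treewidth 3.
Bags: B1 = {2, 3, 8, 9}  B2 = {2, 3, 8, 10}  B3 = {2, 8, 10, 11}  B4 = {2, 6, 10, 11}  B5 = {0, 6, 10, 11}  B6 = {0, 5, 6, 11}  B7 = {0, 4, 5, 6}  B8 = {0, 4, 5, 7}  B9 = {1, 4, 5, 7}
Tree: B1–B2, B2–B3, B3–B4, B4–B5, B5–B6, B6–B7, B7–B8, B8–B9

Each bag holds 4 vertices, so the decomposition has width 3, which upper-bounds the treewidth. For the lower bound: the 4 vertex sets {3,8,9}, {2}, {10}, {0,5,6,11} are disjoint, each induces a connected subgraph, and every pair is joined by at least one edge of G. Contracting each set to a single vertex therefore yields K_{4} as a minor, and since treewidth is minor-monotone, tw(G) ≥ tw(K_{4}) = 3. The upper and lower bounds meet at 3, so that is the treewidth.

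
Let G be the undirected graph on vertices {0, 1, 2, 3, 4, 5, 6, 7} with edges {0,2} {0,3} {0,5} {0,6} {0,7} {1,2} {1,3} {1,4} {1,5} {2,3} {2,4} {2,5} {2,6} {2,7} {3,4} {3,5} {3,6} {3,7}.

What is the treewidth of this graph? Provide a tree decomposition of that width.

The largest bag has 4 vertices, giving width 3; this decomposition certifies tw(G) ≤ 3. For the lower bound, the 4 vertices {0, 2, 3, 5} are pairwise adjacent, and any tree decomposition puts a clique entirely inside one bag — forcing width ≥ 3. Combining the bounds, tw(G) = 3.

Treewidth 3.
One such decomposition:
Bags: B1 = {0, 2, 3, 5}  B2 = {1, 2, 3, 5}  B3 = {0, 2, 3, 6}  B4 = {1, 2, 3, 4}  B5 = {0, 2, 3, 7}
Tree: B1–B2, B1–B3, B2–B4, B3–B5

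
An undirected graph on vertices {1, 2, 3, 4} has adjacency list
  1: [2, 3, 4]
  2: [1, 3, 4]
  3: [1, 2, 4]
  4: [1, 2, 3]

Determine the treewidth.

A width-3 tree decomposition is:
Bags: B1 = {1, 2, 3, 4}
Tree: (single bag)
A single bag containing all 4 vertices is trivially a valid decomposition of width 3. On the other hand G contains the 4-clique {1, 2, 3, 4}. A clique must lie in a single bag of any decomposition, so no decomposition can have width below 3. Combining the bounds, tw(G) = 3.

3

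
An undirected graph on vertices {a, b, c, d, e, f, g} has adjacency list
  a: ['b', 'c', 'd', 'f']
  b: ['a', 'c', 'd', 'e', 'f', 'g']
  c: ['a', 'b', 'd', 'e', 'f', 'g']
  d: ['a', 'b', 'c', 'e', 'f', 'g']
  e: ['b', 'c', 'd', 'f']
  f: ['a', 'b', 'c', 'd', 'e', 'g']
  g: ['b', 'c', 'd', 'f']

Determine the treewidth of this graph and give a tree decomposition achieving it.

Treewidth 4.
One optimal decomposition is:
Bags: B1 = {a, b, c, d, f}  B2 = {b, c, d, f, g}  B3 = {b, c, d, e, f}
Tree: B1–B2, B1–B3

Each bag holds 5 vertices, so the decomposition has width 4, which upper-bounds the treewidth. On the other hand G contains the 5-clique {b, c, d, f, g}. A clique must lie in a single bag of any decomposition, so no decomposition can have width below 4. Combining the bounds, tw(G) = 4.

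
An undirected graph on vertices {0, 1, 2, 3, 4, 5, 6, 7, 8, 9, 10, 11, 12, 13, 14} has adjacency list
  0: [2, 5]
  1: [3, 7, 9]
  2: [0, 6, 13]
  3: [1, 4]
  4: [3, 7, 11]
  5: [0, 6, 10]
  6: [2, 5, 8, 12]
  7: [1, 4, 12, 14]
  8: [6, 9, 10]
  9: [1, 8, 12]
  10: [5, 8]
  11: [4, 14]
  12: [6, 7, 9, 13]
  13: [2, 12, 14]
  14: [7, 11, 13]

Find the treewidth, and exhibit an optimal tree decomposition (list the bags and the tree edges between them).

Every bag has size at most 4, so the width is 4 − 1 = 3 and tw(G) ≤ 3. For the lower bound: the 4 vertex sets {0,5,10}, {2}, {6}, {8,9,12,13} are disjoint, each induces a connected subgraph, and every pair is joined by at least one edge of G. Contracting each set to a single vertex therefore yields K_{4} as a minor, and since treewidth is minor-monotone, tw(G) ≥ tw(K_{4}) = 3. Hence tw(G) = 3 exactly.

Treewidth 3.
One such decomposition:
Bags: B1 = {0, 2, 5, 10}  B2 = {2, 5, 6, 10}  B3 = {2, 6, 8, 10}  B4 = {2, 6, 8, 13}  B5 = {6, 8, 12, 13}  B6 = {8, 9, 12, 13}  B7 = {9, 12, 13, 14}  B8 = {7, 9, 12, 14}  B9 = {1, 7, 9, 14}  B10 = {1, 7, 11, 14}  B11 = {1, 4, 7, 11}  B12 = {1, 3, 4, 11}
Tree: B1–B2, B2–B3, B3–B4, B4–B5, B5–B6, B6–B7, B7–B8, B8–B9, B9–B10, B10–B11, B11–B12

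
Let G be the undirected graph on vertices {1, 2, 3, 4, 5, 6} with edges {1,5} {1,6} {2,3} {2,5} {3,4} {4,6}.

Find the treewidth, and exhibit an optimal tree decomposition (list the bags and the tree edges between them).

Treewidth 2.
One such decomposition:
Bags: B1 = {2, 3, 5}  B2 = {3, 4, 5}  B3 = {4, 5, 6}  B4 = {1, 5, 6}
Tree: B1–B2, B2–B3, B3–B4

Each bag holds 3 vertices, so the decomposition has width 2, which upper-bounds the treewidth. For the lower bound, G contains the cycle 5–2–3–4–6–1–5, so G is not a forest; only forests have treewidth ≤ 1, hence tw(G) ≥ 2. Therefore the treewidth is 2.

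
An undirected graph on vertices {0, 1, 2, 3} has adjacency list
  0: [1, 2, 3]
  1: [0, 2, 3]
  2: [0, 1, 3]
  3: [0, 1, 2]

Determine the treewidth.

3

A width-3 tree decomposition is:
Bags: B1 = {0, 1, 2, 3}
Tree: (single bag)
A single bag containing all 4 vertices is trivially a valid decomposition of width 3. On the other hand G contains the 4-clique {0, 1, 2, 3}. A clique must lie in a single bag of any decomposition, so no decomposition can have width below 3. Therefore the treewidth is 3.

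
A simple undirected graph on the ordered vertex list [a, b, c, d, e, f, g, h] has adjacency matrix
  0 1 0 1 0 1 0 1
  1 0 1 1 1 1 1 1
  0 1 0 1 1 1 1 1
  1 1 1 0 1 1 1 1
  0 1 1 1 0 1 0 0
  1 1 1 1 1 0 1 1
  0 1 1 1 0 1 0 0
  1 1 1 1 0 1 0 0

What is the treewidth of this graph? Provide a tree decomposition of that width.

Treewidth 4.
One optimal decomposition is:
Bags: B1 = {b, c, d, e, f}  B2 = {b, c, d, f, h}  B3 = {b, c, d, f, g}  B4 = {a, b, d, f, h}
Tree: B1–B2, B1–B3, B2–B4

The largest bag has 5 vertices, giving width 4; this decomposition certifies tw(G) ≤ 4. For the lower bound, the 5 vertices {b, c, d, f, g} are pairwise adjacent, and any tree decomposition puts a clique entirely inside one bag — forcing width ≥ 4. The upper and lower bounds meet at 4, so that is the treewidth.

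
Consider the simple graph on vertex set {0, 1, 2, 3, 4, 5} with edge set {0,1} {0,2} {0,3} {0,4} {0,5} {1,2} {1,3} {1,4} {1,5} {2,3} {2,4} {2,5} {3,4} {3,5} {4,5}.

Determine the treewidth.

A width-5 tree decomposition is:
Bags: B1 = {0, 1, 2, 3, 4, 5}
Tree: (single bag)
With just one bag of size 6, the width is 6 − 1 = 5, so tw(G) ≤ 5. For the lower bound, the 6 vertices {0, 1, 2, 3, 4, 5} are pairwise adjacent, and any tree decomposition puts a clique entirely inside one bag — forcing width ≥ 5. Hence tw(G) = 5 exactly.

5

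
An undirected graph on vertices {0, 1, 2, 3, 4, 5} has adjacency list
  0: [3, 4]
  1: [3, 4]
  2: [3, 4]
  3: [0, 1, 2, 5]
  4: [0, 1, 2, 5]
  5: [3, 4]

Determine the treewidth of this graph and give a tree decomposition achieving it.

Every bag has size at most 3, so the width is 3 − 1 = 2 and tw(G) ≤ 2. Since 4–5–3–1–4 is a cycle in G, G is not acyclic. Forests are exactly the graphs of treewidth ≤ 1, so tw(G) ≥ 2. Combining the bounds, tw(G) = 2.

Treewidth 2.
One such decomposition:
Bags: B1 = {3, 4, 5}  B2 = {1, 3, 4}  B3 = {0, 3, 4}  B4 = {2, 3, 4}
Tree: B1–B2, B2–B3, B3–B4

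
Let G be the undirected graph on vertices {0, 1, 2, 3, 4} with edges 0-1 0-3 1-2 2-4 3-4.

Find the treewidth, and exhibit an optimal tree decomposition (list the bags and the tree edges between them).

Treewidth 2.
One optimal decomposition is:
Bags: B1 = {2, 3, 4}  B2 = {1, 2, 3}  B3 = {0, 1, 3}
Tree: B1–B2, B2–B3

Each bag holds 3 vertices, so the decomposition has width 2, which upper-bounds the treewidth. For the lower bound, G contains the cycle 3–4–2–1–0–3, so G is not a forest; only forests have treewidth ≤ 1, hence tw(G) ≥ 2. Combining the bounds, tw(G) = 2.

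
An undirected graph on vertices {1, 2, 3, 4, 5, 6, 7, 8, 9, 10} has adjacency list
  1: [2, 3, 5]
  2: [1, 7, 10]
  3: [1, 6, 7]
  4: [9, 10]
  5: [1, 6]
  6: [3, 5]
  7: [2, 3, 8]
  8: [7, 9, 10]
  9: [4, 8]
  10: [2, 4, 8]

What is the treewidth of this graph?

2

A width-2 tree decomposition is:
Bags: B1 = {1, 5, 6}  B2 = {1, 3, 6}  B3 = {1, 2, 3}  B4 = {2, 3, 7}  B5 = {2, 7, 10}  B6 = {7, 8, 10}  B7 = {4, 8, 10}  B8 = {4, 8, 9}
Tree: B1–B2, B2–B3, B3–B4, B4–B5, B5–B6, B6–B7, B7–B8
Each bag holds 3 vertices, so the decomposition has width 2, which upper-bounds the treewidth. Since 5–6–3–1–5 is a cycle in G, G is not acyclic. Forests are exactly the graphs of treewidth ≤ 1, so tw(G) ≥ 2. Hence tw(G) = 2 exactly.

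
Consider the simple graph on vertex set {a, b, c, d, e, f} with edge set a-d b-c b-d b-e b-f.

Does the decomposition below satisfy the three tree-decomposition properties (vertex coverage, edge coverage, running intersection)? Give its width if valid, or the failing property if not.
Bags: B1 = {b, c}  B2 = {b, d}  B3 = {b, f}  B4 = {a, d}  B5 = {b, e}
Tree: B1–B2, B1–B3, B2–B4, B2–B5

Vertex coverage: the bags together contain {a, b, c, d, e, f}, the full vertex set. Edge coverage: each edge of G has both endpoints in at least one bag. Running intersection: for every vertex, the bags containing it form a connected subtree. All three properties hold, so this is a valid tree decomposition of width max|bag| − 1 = 1, and hence tw(G) ≤ 1.

Yes; width 1.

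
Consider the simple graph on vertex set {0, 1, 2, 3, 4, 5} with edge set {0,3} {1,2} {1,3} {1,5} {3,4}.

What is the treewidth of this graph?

1

A width-1 tree decomposition is:
Bags: B1 = {1, 3}  B2 = {1, 2}  B3 = {0, 3}  B4 = {1, 5}  B5 = {3, 4}
Tree: B1–B2, B1–B3, B2–B4, B1–B5
Every bag has size at most 2, so the width is 2 − 1 = 1 and tw(G) ≤ 1. Since G has at least one edge (e.g. 3–1), it is not an edgeless graph, so tw(G) ≥ 1. Hence tw(G) = 1 exactly.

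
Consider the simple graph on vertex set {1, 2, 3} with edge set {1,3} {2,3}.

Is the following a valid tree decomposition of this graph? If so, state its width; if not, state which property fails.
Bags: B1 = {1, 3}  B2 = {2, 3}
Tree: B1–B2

Vertex coverage: the bags together contain {1, 2, 3}, the full vertex set. Edge coverage: each edge of G has both endpoints in at least one bag. Running intersection: for every vertex, the bags containing it form a connected subtree. All three properties hold, so this is a valid tree decomposition of width max|bag| − 1 = 1, and hence tw(G) ≤ 1.

Yes; width 1.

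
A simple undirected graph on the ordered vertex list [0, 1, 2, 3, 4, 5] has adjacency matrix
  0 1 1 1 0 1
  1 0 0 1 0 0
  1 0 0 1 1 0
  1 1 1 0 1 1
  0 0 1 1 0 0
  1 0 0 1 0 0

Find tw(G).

A width-2 tree decomposition is:
Bags: B1 = {0, 2, 3}  B2 = {2, 3, 4}  B3 = {0, 3, 5}  B4 = {0, 1, 3}
Tree: B1–B2, B1–B3, B3–B4
The largest bag has 3 vertices, giving width 2; this decomposition certifies tw(G) ≤ 2. On the other hand G contains the 3-clique {0, 1, 3}. A clique must lie in a single bag of any decomposition, so no decomposition can have width below 2. Therefore the treewidth is 2.

2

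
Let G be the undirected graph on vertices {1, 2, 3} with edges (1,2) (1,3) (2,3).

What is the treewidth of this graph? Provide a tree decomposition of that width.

Treewidth 2.
One such decomposition:
Bags: B1 = {1, 2, 3}
Tree: (single bag)

With just one bag of size 3, the width is 3 − 1 = 2, so tw(G) ≤ 2. Conversely, {1, 2, 3} is a clique of size 3, and the vertices of any clique must share a bag in every tree decomposition; so some bag has ≥ 3 vertices and tw(G) ≥ 2. Therefore the treewidth is 2.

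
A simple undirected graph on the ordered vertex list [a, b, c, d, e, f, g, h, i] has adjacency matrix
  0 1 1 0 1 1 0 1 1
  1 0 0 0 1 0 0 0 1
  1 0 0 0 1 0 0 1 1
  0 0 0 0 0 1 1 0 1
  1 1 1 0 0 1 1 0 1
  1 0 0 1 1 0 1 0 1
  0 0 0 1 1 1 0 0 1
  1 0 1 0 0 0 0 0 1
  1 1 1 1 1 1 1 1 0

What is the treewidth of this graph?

A width-3 tree decomposition is:
Bags: B1 = {a, e, f, i}  B2 = {a, b, e, i}  B3 = {a, c, e, i}  B4 = {e, f, g, i}  B5 = {d, f, g, i}  B6 = {a, c, h, i}
Tree: B1–B2, B2–B3, B1–B4, B4–B5, B3–B6
The largest bag has 4 vertices, giving width 3; this decomposition certifies tw(G) ≤ 3. On the other hand G contains the 4-clique {d, f, g, i}. A clique must lie in a single bag of any decomposition, so no decomposition can have width below 3. The upper and lower bounds meet at 3, so that is the treewidth.

3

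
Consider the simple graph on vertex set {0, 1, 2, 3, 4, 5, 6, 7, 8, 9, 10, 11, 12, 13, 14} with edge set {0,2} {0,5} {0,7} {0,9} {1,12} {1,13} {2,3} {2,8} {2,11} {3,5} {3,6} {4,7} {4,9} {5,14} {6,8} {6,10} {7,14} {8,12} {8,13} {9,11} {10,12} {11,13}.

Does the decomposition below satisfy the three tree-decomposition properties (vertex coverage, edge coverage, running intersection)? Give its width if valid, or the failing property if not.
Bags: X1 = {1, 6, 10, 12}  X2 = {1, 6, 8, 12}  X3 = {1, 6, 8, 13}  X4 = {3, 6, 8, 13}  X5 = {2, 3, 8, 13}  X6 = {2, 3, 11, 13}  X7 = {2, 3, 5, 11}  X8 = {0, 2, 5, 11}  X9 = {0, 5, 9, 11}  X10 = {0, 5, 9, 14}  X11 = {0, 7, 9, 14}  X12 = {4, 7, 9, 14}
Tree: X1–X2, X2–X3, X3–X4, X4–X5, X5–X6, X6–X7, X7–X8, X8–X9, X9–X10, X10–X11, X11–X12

Vertex coverage: the bags together contain {0, 1, 2, 3, 4, 5, 6, 7, 8, 9, 10, 11, 12, 13, 14}, the full vertex set. Edge coverage: each edge of G has both endpoints in at least one bag. Running intersection: for every vertex, the bags containing it form a connected subtree. All three properties hold, so this is a valid tree decomposition of width max|bag| − 1 = 3, and hence tw(G) ≤ 3.

Yes; width 3.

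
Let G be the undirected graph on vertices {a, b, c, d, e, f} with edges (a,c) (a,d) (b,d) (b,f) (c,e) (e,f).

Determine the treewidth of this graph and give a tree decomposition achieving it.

Every bag has size at most 3, so the width is 3 − 1 = 2 and tw(G) ≤ 2. Since f–e–c–a–d–b–f is a cycle in G, G is not acyclic. Forests are exactly the graphs of treewidth ≤ 1, so tw(G) ≥ 2. Hence tw(G) = 2 exactly.

Treewidth 2.
One such decomposition:
Bags: B1 = {c, e, f}  B2 = {a, c, f}  B3 = {a, d, f}  B4 = {b, d, f}
Tree: B1–B2, B2–B3, B3–B4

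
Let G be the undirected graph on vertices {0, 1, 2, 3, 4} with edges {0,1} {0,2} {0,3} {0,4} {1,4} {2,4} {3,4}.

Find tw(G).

A width-2 tree decomposition is:
Bags: B1 = {0, 1, 4}  B2 = {0, 2, 4}  B3 = {0, 3, 4}
Tree: B1–B2, B2–B3
Each bag holds 3 vertices, so the decomposition has width 2, which upper-bounds the treewidth. On the other hand G contains the 3-clique {0, 1, 4}. A clique must lie in a single bag of any decomposition, so no decomposition can have width below 2. Hence tw(G) = 2 exactly.

2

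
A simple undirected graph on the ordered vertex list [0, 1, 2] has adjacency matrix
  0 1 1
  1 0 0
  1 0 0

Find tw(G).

1

A width-1 tree decomposition is:
Bags: B1 = {0, 1}  B2 = {0, 2}
Tree: B1–B2
Each bag holds 2 vertices, so the decomposition has width 1, which upper-bounds the treewidth. G has an edge, so its treewidth is at least 1. Hence tw(G) = 1 exactly.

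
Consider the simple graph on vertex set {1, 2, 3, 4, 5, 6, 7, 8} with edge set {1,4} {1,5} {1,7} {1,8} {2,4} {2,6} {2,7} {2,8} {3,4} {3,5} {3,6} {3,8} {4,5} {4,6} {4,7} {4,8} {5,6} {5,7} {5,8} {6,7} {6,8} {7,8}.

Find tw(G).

4

A width-4 tree decomposition is:
Bags: B1 = {4, 5, 6, 7, 8}  B2 = {1, 4, 5, 7, 8}  B3 = {2, 4, 6, 7, 8}  B4 = {3, 4, 5, 6, 8}
Tree: B1–B2, B1–B3, B1–B4
Each bag holds 5 vertices, so the decomposition has width 4, which upper-bounds the treewidth. For the lower bound, the 5 vertices {2, 4, 6, 7, 8} are pairwise adjacent, and any tree decomposition puts a clique entirely inside one bag — forcing width ≥ 4. Hence tw(G) = 4 exactly.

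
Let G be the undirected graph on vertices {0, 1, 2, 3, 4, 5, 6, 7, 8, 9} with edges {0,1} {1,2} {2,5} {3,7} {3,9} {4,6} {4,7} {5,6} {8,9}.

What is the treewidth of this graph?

A width-1 tree decomposition is:
Bags: B1 = {8, 9}  B2 = {3, 9}  B3 = {3, 7}  B4 = {4, 7}  B5 = {4, 6}  B6 = {5, 6}  B7 = {2, 5}  B8 = {1, 2}  B9 = {0, 1}
Tree: B1–B2, B2–B3, B3–B4, B4–B5, B5–B6, B6–B7, B7–B8, B8–B9
Each bag holds 2 vertices, so the decomposition has width 1, which upper-bounds the treewidth. Any graph with an edge has treewidth ≥ 1, and G has the edge 8–9. Therefore the treewidth is 1.

1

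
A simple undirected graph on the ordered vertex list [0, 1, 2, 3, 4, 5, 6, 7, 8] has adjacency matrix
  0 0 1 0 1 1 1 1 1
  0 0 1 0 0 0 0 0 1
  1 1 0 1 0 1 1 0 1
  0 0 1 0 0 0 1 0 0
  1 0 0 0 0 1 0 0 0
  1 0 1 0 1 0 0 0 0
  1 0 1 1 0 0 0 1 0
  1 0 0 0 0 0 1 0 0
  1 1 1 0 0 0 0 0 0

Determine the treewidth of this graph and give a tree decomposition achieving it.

Each bag holds 3 vertices, so the decomposition has width 2, which upper-bounds the treewidth. Conversely, {0, 2, 8} is a clique of size 3, and the vertices of any clique must share a bag in every tree decomposition; so some bag has ≥ 3 vertices and tw(G) ≥ 2. Hence tw(G) = 2 exactly.

Treewidth 2.
Bags: B1 = {0, 6, 7}  B2 = {0, 2, 6}  B3 = {0, 2, 8}  B4 = {2, 3, 6}  B5 = {0, 2, 5}  B6 = {1, 2, 8}  B7 = {0, 4, 5}
Tree: B1–B2, B2–B3, B2–B4, B3–B5, B3–B6, B5–B7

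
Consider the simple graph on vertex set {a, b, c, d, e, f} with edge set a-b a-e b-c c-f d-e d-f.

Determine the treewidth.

A width-2 tree decomposition is:
Bags: B1 = {d, e, f}  B2 = {a, e, f}  B3 = {a, b, f}  B4 = {b, c, f}
Tree: B1–B2, B2–B3, B3–B4
Every bag has size at most 3, so the width is 3 − 1 = 2 and tw(G) ≤ 2. Since f–d–e–a–b–c–f is a cycle in G, G is not acyclic. Forests are exactly the graphs of treewidth ≤ 1, so tw(G) ≥ 2. The upper and lower bounds meet at 2, so that is the treewidth.

2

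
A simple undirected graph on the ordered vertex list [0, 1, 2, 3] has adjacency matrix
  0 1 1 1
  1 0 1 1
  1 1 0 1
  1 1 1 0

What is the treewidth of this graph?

3

A width-3 tree decomposition is:
Bags: B1 = {0, 1, 2, 3}
Tree: (single bag)
A single bag containing all 4 vertices is trivially a valid decomposition of width 3. On the other hand G contains the 4-clique {0, 1, 2, 3}. A clique must lie in a single bag of any decomposition, so no decomposition can have width below 3. Hence tw(G) = 3 exactly.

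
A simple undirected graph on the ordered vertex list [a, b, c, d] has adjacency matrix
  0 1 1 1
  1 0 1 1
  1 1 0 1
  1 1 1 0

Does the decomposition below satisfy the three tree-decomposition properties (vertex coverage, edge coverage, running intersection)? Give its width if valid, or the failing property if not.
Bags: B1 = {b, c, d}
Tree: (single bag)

A tree decomposition must satisfy three properties: every vertex lies in some bag; for every edge, both endpoints lie together in some bag; and for every vertex, the bags containing it form a connected subtree. Here vertex a appears in no bag, so the decomposition is invalid.

No — vertex a appears in no bag.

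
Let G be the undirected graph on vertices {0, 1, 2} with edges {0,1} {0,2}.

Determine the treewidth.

A width-1 tree decomposition is:
Bags: B1 = {0, 2}  B2 = {0, 1}
Tree: B1–B2
Every bag has size at most 2, so the width is 2 − 1 = 1 and tw(G) ≤ 1. Since G has at least one edge (e.g. 2–0), it is not an edgeless graph, so tw(G) ≥ 1. Therefore the treewidth is 1.

1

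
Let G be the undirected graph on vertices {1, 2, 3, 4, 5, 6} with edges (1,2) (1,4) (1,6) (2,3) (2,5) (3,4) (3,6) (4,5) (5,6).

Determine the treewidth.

3

A width-3 tree decomposition is:
Bags: B1 = {1, 3, 5, 6}  B2 = {1, 2, 3, 5}  B3 = {1, 3, 4, 5}
Tree: B1–B2, B2–B3
Every bag has size at most 4, so the width is 4 − 1 = 3 and tw(G) ≤ 3. For the lower bound: the 4 vertex sets {1,6}, {2,5}, {3}, {4} are disjoint, each induces a connected subgraph, and every pair is joined by at least one edge of G. Contracting each set to a single vertex therefore yields K_{4} as a minor, and since treewidth is minor-monotone, tw(G) ≥ tw(K_{4}) = 3. Combining the bounds, tw(G) = 3.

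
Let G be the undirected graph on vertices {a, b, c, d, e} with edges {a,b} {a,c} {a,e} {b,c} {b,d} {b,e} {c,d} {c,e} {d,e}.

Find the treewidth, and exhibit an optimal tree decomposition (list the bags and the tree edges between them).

The largest bag has 4 vertices, giving width 3; this decomposition certifies tw(G) ≤ 3. Conversely, {b, c, d, e} is a clique of size 4, and the vertices of any clique must share a bag in every tree decomposition; so some bag has ≥ 4 vertices and tw(G) ≥ 3. Hence tw(G) = 3 exactly.

Treewidth 3.
Bags: B1 = {b, c, d, e}  B2 = {a, b, c, e}
Tree: B1–B2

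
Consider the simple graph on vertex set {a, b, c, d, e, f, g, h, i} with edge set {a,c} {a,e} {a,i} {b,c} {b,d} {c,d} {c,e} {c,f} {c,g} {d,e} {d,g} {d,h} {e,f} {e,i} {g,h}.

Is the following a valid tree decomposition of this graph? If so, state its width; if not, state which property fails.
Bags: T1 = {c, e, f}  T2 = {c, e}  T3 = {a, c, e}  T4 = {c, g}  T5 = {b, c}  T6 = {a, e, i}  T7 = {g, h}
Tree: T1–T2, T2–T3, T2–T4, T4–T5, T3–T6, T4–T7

No — vertex d appears in no bag.

A tree decomposition must satisfy three properties: every vertex lies in some bag; for every edge, both endpoints lie together in some bag; and for every vertex, the bags containing it form a connected subtree. Here vertex d appears in no bag, so the decomposition is invalid.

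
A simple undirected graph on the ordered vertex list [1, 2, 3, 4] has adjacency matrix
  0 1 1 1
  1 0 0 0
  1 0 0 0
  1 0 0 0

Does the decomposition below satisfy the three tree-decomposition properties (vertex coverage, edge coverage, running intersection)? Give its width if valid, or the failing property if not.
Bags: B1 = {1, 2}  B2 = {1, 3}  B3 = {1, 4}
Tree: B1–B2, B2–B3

Yes; width 1.

Every vertex of G appears in some bag (union = {1, 2, 3, 4}); every edge is covered by a bag; and for each vertex v the set of bags containing v is connected in the bag tree. The decomposition is therefore valid. The largest bag has 2 vertices, so the width is 1.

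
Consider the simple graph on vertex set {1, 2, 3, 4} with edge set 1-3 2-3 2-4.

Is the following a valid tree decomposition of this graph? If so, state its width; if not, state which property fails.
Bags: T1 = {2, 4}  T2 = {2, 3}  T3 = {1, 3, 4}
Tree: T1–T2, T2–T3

No — bags containing vertex 4 are not connected in the tree.

A tree decomposition must satisfy three properties: every vertex lies in some bag; for every edge, both endpoints lie together in some bag; and for every vertex, the bags containing it form a connected subtree. Here bags containing vertex 4 are not connected in the tree, so the decomposition is invalid.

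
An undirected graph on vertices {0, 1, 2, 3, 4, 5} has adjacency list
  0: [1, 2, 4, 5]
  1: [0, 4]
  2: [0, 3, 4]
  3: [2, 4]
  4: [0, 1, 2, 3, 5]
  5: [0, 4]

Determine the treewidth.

2

A width-2 tree decomposition is:
Bags: B1 = {0, 2, 4}  B2 = {2, 3, 4}  B3 = {0, 1, 4}  B4 = {0, 4, 5}
Tree: B1–B2, B1–B3, B3–B4
Each bag holds 3 vertices, so the decomposition has width 2, which upper-bounds the treewidth. Conversely, {0, 1, 4} is a clique of size 3, and the vertices of any clique must share a bag in every tree decomposition; so some bag has ≥ 3 vertices and tw(G) ≥ 2. Therefore the treewidth is 2.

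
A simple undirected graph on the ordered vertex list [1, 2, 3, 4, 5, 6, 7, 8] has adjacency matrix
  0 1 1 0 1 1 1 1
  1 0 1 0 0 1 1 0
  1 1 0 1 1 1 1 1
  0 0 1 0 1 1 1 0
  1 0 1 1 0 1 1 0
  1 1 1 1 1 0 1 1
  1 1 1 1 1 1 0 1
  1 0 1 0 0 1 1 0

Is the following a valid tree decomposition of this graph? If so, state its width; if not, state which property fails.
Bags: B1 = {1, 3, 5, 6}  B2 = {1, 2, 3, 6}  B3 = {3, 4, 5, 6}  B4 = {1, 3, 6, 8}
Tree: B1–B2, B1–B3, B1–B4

No — vertex 7 appears in no bag.

A tree decomposition must satisfy three properties: every vertex lies in some bag; for every edge, both endpoints lie together in some bag; and for every vertex, the bags containing it form a connected subtree. Here vertex 7 appears in no bag, so the decomposition is invalid.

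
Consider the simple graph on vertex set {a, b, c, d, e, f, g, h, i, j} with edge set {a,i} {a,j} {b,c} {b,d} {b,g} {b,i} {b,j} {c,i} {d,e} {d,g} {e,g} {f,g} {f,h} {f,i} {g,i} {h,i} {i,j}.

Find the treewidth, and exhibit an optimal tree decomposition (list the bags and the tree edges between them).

Every bag has size at most 3, so the width is 3 − 1 = 2 and tw(G) ≤ 2. For the lower bound, the 3 vertices {d, e, g} are pairwise adjacent, and any tree decomposition puts a clique entirely inside one bag — forcing width ≥ 2. Combining the bounds, tw(G) = 2.

Treewidth 2.
One such decomposition:
Bags: B1 = {b, g, i}  B2 = {b, d, g}  B3 = {b, c, i}  B4 = {d, e, g}  B5 = {b, i, j}  B6 = {a, i, j}  B7 = {f, g, i}  B8 = {f, h, i}
Tree: B1–B2, B1–B3, B2–B4, B1–B5, B5–B6, B1–B7, B7–B8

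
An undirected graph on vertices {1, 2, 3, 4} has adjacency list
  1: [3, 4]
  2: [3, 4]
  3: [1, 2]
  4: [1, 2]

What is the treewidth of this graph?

2

A width-2 tree decomposition is:
Bags: B1 = {1, 3, 4}  B2 = {2, 3, 4}
Tree: B1–B2
Each bag holds 3 vertices, so the decomposition has width 2, which upper-bounds the treewidth. For the lower bound, G contains the cycle 3–1–4–2–3, so G is not a forest; only forests have treewidth ≤ 1, hence tw(G) ≥ 2. Hence tw(G) = 2 exactly.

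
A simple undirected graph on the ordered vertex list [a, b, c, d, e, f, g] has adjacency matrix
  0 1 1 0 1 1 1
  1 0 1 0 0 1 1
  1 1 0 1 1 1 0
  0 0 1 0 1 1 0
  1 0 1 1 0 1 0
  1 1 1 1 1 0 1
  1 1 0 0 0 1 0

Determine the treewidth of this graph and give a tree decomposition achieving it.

The largest bag has 4 vertices, giving width 3; this decomposition certifies tw(G) ≤ 3. Conversely, {a, b, f, g} is a clique of size 4, and the vertices of any clique must share a bag in every tree decomposition; so some bag has ≥ 4 vertices and tw(G) ≥ 3. Hence tw(G) = 3 exactly.

Treewidth 3.
One optimal decomposition is:
Bags: B1 = {a, b, f, g}  B2 = {a, b, c, f}  B3 = {a, c, e, f}  B4 = {c, d, e, f}
Tree: B1–B2, B2–B3, B3–B4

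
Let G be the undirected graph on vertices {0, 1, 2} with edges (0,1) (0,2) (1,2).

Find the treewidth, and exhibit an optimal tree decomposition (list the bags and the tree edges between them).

Treewidth 2.
One such decomposition:
Bags: B1 = {0, 1, 2}
Tree: (single bag)

With just one bag of size 3, the width is 3 − 1 = 2, so tw(G) ≤ 2. For the lower bound, the 3 vertices {0, 1, 2} are pairwise adjacent, and any tree decomposition puts a clique entirely inside one bag — forcing width ≥ 2. Therefore the treewidth is 2.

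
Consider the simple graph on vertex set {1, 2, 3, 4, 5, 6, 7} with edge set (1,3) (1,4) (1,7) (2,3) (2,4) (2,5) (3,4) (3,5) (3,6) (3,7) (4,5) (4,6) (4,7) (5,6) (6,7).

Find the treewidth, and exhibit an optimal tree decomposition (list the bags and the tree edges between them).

Every bag has size at most 4, so the width is 4 − 1 = 3 and tw(G) ≤ 3. Conversely, {1, 3, 4, 7} is a clique of size 4, and the vertices of any clique must share a bag in every tree decomposition; so some bag has ≥ 4 vertices and tw(G) ≥ 3. Therefore the treewidth is 3.

Treewidth 3.
One optimal decomposition is:
Bags: B1 = {2, 3, 4, 5}  B2 = {3, 4, 5, 6}  B3 = {3, 4, 6, 7}  B4 = {1, 3, 4, 7}
Tree: B1–B2, B2–B3, B3–B4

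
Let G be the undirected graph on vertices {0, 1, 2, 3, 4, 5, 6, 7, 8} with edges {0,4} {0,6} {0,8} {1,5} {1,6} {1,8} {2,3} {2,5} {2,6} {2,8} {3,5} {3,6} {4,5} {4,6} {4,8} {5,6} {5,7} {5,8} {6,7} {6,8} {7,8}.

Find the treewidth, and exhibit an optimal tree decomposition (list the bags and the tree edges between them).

Every bag has size at most 4, so the width is 4 − 1 = 3 and tw(G) ≤ 3. Conversely, {0, 4, 6, 8} is a clique of size 4, and the vertices of any clique must share a bag in every tree decomposition; so some bag has ≥ 4 vertices and tw(G) ≥ 3. Therefore the treewidth is 3.

Treewidth 3.
Bags: B1 = {2, 5, 6, 8}  B2 = {1, 5, 6, 8}  B3 = {4, 5, 6, 8}  B4 = {0, 4, 6, 8}  B5 = {2, 3, 5, 6}  B6 = {5, 6, 7, 8}
Tree: B1–B2, B1–B3, B3–B4, B1–B5, B2–B6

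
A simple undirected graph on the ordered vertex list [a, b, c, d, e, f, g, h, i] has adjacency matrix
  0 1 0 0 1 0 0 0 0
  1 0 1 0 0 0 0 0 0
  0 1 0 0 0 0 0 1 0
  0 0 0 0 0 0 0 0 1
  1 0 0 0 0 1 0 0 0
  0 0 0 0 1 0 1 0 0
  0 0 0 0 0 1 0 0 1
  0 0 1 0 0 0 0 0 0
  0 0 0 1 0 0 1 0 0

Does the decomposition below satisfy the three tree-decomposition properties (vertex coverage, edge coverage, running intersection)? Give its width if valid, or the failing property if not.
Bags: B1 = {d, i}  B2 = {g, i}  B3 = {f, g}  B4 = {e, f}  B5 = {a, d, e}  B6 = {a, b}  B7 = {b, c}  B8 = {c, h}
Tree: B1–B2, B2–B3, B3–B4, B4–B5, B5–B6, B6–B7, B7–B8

A tree decomposition must satisfy three properties: every vertex lies in some bag; for every edge, both endpoints lie together in some bag; and for every vertex, the bags containing it form a connected subtree. Here bags containing vertex d are not connected in the tree, so the decomposition is invalid.

No — bags containing vertex d are not connected in the tree.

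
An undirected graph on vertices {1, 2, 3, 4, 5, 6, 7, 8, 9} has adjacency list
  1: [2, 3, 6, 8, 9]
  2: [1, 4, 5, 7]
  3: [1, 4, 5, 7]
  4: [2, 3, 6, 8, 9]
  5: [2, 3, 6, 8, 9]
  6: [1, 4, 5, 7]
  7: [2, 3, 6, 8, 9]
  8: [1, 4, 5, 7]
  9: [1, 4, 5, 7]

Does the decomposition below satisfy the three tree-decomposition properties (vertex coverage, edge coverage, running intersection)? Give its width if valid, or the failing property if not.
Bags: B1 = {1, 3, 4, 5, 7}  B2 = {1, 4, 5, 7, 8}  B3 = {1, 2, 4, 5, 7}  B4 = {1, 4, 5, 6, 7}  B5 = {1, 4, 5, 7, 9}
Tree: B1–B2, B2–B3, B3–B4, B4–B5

Every vertex of G appears in some bag (union = {1, 2, 3, 4, 5, 6, 7, 8, 9}); every edge is covered by a bag; and for each vertex v the set of bags containing v is connected in the bag tree. The decomposition is therefore valid. The largest bag has 5 vertices, so the width is 4.

Yes; width 4.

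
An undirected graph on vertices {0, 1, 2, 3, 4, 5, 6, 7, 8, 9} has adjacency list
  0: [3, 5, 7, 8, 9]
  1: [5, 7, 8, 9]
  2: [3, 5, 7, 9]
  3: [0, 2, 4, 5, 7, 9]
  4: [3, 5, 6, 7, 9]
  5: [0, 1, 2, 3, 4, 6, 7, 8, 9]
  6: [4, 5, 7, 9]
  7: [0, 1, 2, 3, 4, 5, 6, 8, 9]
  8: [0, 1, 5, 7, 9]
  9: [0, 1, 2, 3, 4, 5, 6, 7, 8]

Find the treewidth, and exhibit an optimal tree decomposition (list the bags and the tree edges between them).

Treewidth 4.
One such decomposition:
Bags: B1 = {2, 3, 5, 7, 9}  B2 = {3, 4, 5, 7, 9}  B3 = {0, 3, 5, 7, 9}  B4 = {0, 5, 7, 8, 9}  B5 = {1, 5, 7, 8, 9}  B6 = {4, 5, 6, 7, 9}
Tree: B1–B2, B1–B3, B3–B4, B4–B5, B2–B6

Each bag holds 5 vertices, so the decomposition has width 4, which upper-bounds the treewidth. For the lower bound, the 5 vertices {0, 5, 7, 8, 9} are pairwise adjacent, and any tree decomposition puts a clique entirely inside one bag — forcing width ≥ 4. Combining the bounds, tw(G) = 4.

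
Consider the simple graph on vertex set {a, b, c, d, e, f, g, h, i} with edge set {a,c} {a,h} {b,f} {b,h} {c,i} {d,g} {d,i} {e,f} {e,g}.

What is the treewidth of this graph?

2

A width-2 tree decomposition is:
Bags: B1 = {d, g, i}  B2 = {e, g, i}  B3 = {e, f, i}  B4 = {b, f, i}  B5 = {b, h, i}  B6 = {a, h, i}  B7 = {a, c, i}
Tree: B1–B2, B2–B3, B3–B4, B4–B5, B5–B6, B6–B7
Every bag has size at most 3, so the width is 3 − 1 = 2 and tw(G) ≤ 2. Since i–d–g–e–f–b–h–a–c–i is a cycle in G, G is not acyclic. Forests are exactly the graphs of treewidth ≤ 1, so tw(G) ≥ 2. Combining the bounds, tw(G) = 2.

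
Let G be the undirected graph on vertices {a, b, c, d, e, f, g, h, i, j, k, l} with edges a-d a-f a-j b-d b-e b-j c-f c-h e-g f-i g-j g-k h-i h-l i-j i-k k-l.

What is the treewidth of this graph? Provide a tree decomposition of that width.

Treewidth 3.
One optimal decomposition is:
Bags: B1 = {c, f, h, l}  B2 = {f, h, i, l}  B3 = {f, i, k, l}  B4 = {a, f, i, k}  B5 = {a, i, j, k}  B6 = {a, g, j, k}  B7 = {a, d, g, j}  B8 = {b, d, g, j}  B9 = {b, d, e, g}
Tree: B1–B2, B2–B3, B3–B4, B4–B5, B5–B6, B6–B7, B7–B8, B8–B9

Every bag has size at most 4, so the width is 4 − 1 = 3 and tw(G) ≤ 3. For the lower bound: the 4 vertex sets {c,h,l}, {f}, {i}, {a,g,j,k} are disjoint, each induces a connected subgraph, and every pair is joined by at least one edge of G. Contracting each set to a single vertex therefore yields K_{4} as a minor, and since treewidth is minor-monotone, tw(G) ≥ tw(K_{4}) = 3. Hence tw(G) = 3 exactly.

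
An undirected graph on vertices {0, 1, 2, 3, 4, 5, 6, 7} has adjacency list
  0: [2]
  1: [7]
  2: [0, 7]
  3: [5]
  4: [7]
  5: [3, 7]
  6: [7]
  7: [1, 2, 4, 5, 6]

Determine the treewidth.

A width-1 tree decomposition is:
Bags: B1 = {2, 7}  B2 = {1, 7}  B3 = {5, 7}  B4 = {4, 7}  B5 = {3, 5}  B6 = {0, 2}  B7 = {6, 7}
Tree: B1–B2, B2–B3, B2–B4, B3–B5, B1–B6, B2–B7
The largest bag has 2 vertices, giving width 1; this decomposition certifies tw(G) ≤ 1. Since G has at least one edge (e.g. 7–2), it is not an edgeless graph, so tw(G) ≥ 1. Hence tw(G) = 1 exactly.

1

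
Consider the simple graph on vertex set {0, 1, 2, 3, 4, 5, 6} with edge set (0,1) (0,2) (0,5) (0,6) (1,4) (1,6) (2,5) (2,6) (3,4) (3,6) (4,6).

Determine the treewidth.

A width-2 tree decomposition is:
Bags: B1 = {0, 1, 6}  B2 = {1, 4, 6}  B3 = {0, 2, 6}  B4 = {3, 4, 6}  B5 = {0, 2, 5}
Tree: B1–B2, B1–B3, B2–B4, B3–B5
Every bag has size at most 3, so the width is 3 − 1 = 2 and tw(G) ≤ 2. For the lower bound, the 3 vertices {0, 2, 5} are pairwise adjacent, and any tree decomposition puts a clique entirely inside one bag — forcing width ≥ 2. Hence tw(G) = 2 exactly.

2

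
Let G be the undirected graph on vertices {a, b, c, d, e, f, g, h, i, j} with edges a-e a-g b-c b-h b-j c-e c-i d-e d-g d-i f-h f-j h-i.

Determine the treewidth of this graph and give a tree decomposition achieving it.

Treewidth 2.
One such decomposition:
Bags: B1 = {a, d, g}  B2 = {a, d, e}  B3 = {d, e, i}  B4 = {c, e, i}  B5 = {c, h, i}  B6 = {b, c, h}  B7 = {b, f, h}  B8 = {b, f, j}
Tree: B1–B2, B2–B3, B3–B4, B4–B5, B5–B6, B6–B7, B7–B8

The largest bag has 3 vertices, giving width 2; this decomposition certifies tw(G) ≤ 2. The edges g–a–e–d–g form a cycle, so G is not a tree and its treewidth is at least 2. Combining the bounds, tw(G) = 2.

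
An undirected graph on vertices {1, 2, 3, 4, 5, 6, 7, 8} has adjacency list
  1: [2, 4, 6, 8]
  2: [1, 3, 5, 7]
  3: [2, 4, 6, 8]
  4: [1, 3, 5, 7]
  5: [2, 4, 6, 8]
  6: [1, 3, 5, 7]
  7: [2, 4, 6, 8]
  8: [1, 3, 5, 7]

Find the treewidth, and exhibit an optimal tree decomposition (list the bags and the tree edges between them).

Each bag holds 5 vertices, so the decomposition has width 4, which upper-bounds the treewidth. For the lower bound: the 5 vertex sets {3,4}, {1,2}, {7,8}, {6}, {5} are disjoint, each induces a connected subgraph, and every pair is joined by at least one edge of G. Contracting each set to a single vertex therefore yields K_{5} as a minor, and since treewidth is minor-monotone, tw(G) ≥ tw(K_{5}) = 4. The upper and lower bounds meet at 4, so that is the treewidth.

Treewidth 4.
Bags: B1 = {2, 3, 4, 6, 8}  B2 = {1, 2, 4, 6, 8}  B3 = {2, 4, 6, 7, 8}  B4 = {2, 4, 5, 6, 8}
Tree: B1–B2, B2–B3, B3–B4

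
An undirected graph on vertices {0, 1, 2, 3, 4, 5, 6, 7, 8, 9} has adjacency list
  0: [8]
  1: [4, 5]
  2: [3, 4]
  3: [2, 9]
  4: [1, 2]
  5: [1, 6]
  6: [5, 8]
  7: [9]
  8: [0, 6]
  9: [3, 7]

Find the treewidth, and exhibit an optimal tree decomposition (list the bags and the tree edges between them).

Treewidth 1.
Bags: B1 = {7, 9}  B2 = {3, 9}  B3 = {2, 3}  B4 = {2, 4}  B5 = {1, 4}  B6 = {1, 5}  B7 = {5, 6}  B8 = {6, 8}  B9 = {0, 8}
Tree: B1–B2, B2–B3, B3–B4, B4–B5, B5–B6, B6–B7, B7–B8, B8–B9

Each bag holds 2 vertices, so the decomposition has width 1, which upper-bounds the treewidth. G has an edge, so its treewidth is at least 1. The upper and lower bounds meet at 1, so that is the treewidth.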